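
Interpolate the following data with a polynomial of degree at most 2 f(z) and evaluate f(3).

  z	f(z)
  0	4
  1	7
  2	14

25

L_0(3) = (2)·(1)/[(-1)·(-2)] = 1
L_1(3) = (3)·(1)/[(1)·(-1)] = -3
L_2(3) = (3)·(2)/[(2)·(1)] = 3
Sum: 4·(1) + 7·(-3) + 14·(3) = 25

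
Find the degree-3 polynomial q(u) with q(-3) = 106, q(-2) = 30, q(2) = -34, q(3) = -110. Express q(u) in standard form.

q(u) = -4u^3 - 2

Newton's divided differences:
q[-3,-2] = (30 - 106) / (-2 - (-3)) = -76
q[-2,2] = (-34 - 30) / (2 - (-2)) = -16
q[2,3] = (-110 - (-34)) / (3 - 2) = -76
q[-3,-2,2] = (-16 - (-76)) / (2 - (-3)) = 12
q[-2,2,3] = (-76 - (-16)) / (3 - (-2)) = -12
q[-3,-2,2,3] = (-12 - 12) / (3 - (-3)) = -4
q(u) = 106 + (-76)·(u + 3) + 12·(u + 3)(u + 2) + (-4)·(u + 3)(u + 2)(u - 2)
Expanding: q(u) = -4u^3 - 2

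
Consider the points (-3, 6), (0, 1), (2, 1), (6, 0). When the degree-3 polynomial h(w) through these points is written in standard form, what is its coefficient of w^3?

The leading coefficient equals the top divided difference h[-3,0,2,6].
h[-3,0] = (1 - 6) / (0 - (-3)) = -5/3
h[0,2] = (1 - 1) / (2 - 0) = 0
h[2,6] = (0 - 1) / (6 - 2) = -1/4
h[-3,0,2] = (0 - (-5/3)) / (2 - (-3)) = 1/3
h[0,2,6] = (-1/4 - 0) / (6 - 0) = -1/24
h[-3,0,2,6] = (-1/24 - 1/3) / (6 - (-3)) = -1/24

-1/24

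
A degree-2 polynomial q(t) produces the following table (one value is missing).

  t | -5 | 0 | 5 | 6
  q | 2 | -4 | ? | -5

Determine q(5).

-175/33

The 3 known values determine q uniquely (degree ≤ 2).
L_0(5) = (5)·(-1)/[(-5)·(-11)] = -1/11
L_1(5) = (10)·(-1)/[(5)·(-6)] = 1/3
L_2(5) = (10)·(5)/[(11)·(6)] = 25/33
Sum: 2·(-1/11) + (-4)·(1/3) + (-5)·(25/33) = -175/33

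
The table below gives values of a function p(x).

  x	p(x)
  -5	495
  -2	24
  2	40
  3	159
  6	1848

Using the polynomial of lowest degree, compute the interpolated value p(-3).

75

L_0(-3) = (-1)·(-5)·(-6)·(-9)/[(-3)·(-7)·(-8)·(-11)] = 45/308
L_1(-3) = (2)·(-5)·(-6)·(-9)/[(3)·(-4)·(-5)·(-8)] = 9/8
L_2(-3) = (2)·(-1)·(-6)·(-9)/[(7)·(4)·(-1)·(-4)] = -27/28
L_3(-3) = (2)·(-1)·(-5)·(-9)/[(8)·(5)·(1)·(-3)] = 3/4
L_4(-3) = (2)·(-1)·(-5)·(-6)/[(11)·(8)·(4)·(3)] = -5/88
Sum: 495·(45/308) + 24·(9/8) + 40·(-27/28) + 159·(3/4) + 1848·(-5/88) = 75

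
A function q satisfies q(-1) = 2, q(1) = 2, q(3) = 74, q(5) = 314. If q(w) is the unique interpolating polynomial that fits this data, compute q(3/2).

19/2

Evaluate each Lagrange basis at w = 3/2:
L_0(3/2) = (1/2)·(-3/2)·(-7/2)/[(-2)·(-4)·(-6)] = -7/128
L_1(3/2) = (5/2)·(-3/2)·(-7/2)/[(2)·(-2)·(-4)] = 105/128
L_2(3/2) = (5/2)·(1/2)·(-7/2)/[(4)·(2)·(-2)] = 35/128
L_3(3/2) = (5/2)·(1/2)·(-3/2)/[(6)·(4)·(2)] = -5/128
Sum: 2·(-7/128) + 2·(105/128) + 74·(35/128) + 314·(-5/128) = 19/2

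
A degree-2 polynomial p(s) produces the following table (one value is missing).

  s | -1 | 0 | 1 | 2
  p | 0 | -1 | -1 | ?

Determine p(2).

0

The 3 known values determine p uniquely (degree ≤ 2).
Evaluate each Lagrange basis at s = 2:
L_0(2) = (2)·(1)/[(-1)·(-2)] = 1
L_1(2) = (3)·(1)/[(1)·(-1)] = -3
L_2(2) = (3)·(2)/[(2)·(1)] = 3
Sum: 0 + (-1)·(-3) + (-1)·(3) = 0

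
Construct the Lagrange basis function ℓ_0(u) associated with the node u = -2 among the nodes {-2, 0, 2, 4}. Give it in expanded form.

ℓ_0(u) = -(1/48)u^3 + (1/8)u^2 - (1/6)u

ℓ_0(u) = u(u - 2)(u - 4) / [(-2)·(-4)·(-6)]
       = (u^3 - 6u^2 + 8u) / (-48)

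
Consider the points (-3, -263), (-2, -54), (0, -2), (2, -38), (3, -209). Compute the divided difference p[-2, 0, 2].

-11

p[-2,0] = (-2 - (-54)) / (0 - (-2)) = 26
p[0,2] = (-38 - (-2)) / (2 - 0) = -18
p[-2,0,2] = (-18 - 26) / (2 - (-2)) = -11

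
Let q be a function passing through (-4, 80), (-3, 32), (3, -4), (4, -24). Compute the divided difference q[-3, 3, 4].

q[-3,3] = (-4 - 32) / (3 - (-3)) = -6
q[3,4] = (-24 - (-4)) / (4 - 3) = -20
q[-3,3,4] = (-20 - (-6)) / (4 - (-3)) = -2

-2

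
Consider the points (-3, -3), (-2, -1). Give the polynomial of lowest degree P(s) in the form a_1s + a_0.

L_0(s) = (s + 2) / [-1] = -s - 2
L_1(s) = (s + 3) / [1] = s + 3
P(s) = (-3)·L_0 + (-1)·L_1
  (-3)·L_0(s) = 3s + 6
  (-1)·L_1(s) = -s - 3
Adding term by term: 2s + 3

P(s) = 2s + 3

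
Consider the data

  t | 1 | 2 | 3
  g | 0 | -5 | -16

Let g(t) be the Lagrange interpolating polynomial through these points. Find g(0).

Evaluate each Lagrange basis at t = 0:
L_0(0) = (-2)·(-3)/[(-1)·(-2)] = 3
L_1(0) = (-1)·(-3)/[(1)·(-1)] = -3
L_2(0) = (-1)·(-2)/[(2)·(1)] = 1
Sum: 0 + (-5)·(-3) + (-16)·(1) = -1

-1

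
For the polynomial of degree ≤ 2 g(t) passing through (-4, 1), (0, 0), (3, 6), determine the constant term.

Build the Lagrange basis polynomials:
L_0(t) = t(t - 3) / [28] = (1/28)t^2 - (3/28)t
L_1(t) = (t + 4)(t - 3) / [-12] = -(1/12)t^2 - (1/12)t + 1
L_2(t) = (t + 4)t / [21] = (1/21)t^2 + (4/21)t
g(t) = 1·L_0 + 0·L_1 + 6·L_2
Only the constant term is needed; take it from each L_i and combine:
1·(0) + 0·(1) + 6·(0) = 0

0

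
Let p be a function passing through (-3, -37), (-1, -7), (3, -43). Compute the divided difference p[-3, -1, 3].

-4

p[-3,-1] = (-7 - (-37)) / (-1 - (-3)) = 15
p[-1,3] = (-43 - (-7)) / (3 - (-1)) = -9
p[-3,-1,3] = (-9 - 15) / (3 - (-3)) = -4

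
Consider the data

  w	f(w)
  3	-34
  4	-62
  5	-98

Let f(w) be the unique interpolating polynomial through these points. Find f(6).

-142

Evaluate each Lagrange basis at w = 6:
L_0(6) = (2)·(1)/[(-1)·(-2)] = 1
L_1(6) = (3)·(1)/[(1)·(-1)] = -3
L_2(6) = (3)·(2)/[(2)·(1)] = 3
Sum: (-34)·(1) + (-62)·(-3) + (-98)·(3) = -142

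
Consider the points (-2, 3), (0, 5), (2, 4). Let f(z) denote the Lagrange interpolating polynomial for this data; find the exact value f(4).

Evaluate each Lagrange basis at z = 4:
L_0(4) = (4)·(2)/[(-2)·(-4)] = 1
L_1(4) = (6)·(2)/[(2)·(-2)] = -3
L_2(4) = (6)·(4)/[(4)·(2)] = 3
Sum: 3·(1) + 5·(-3) + 4·(3) = 0

0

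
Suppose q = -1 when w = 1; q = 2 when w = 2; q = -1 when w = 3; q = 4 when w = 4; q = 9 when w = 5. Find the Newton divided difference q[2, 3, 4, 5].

-4/3

q[2,3] = (-1 - 2) / (3 - 2) = -3
q[3,4] = (4 - (-1)) / (4 - 3) = 5
q[4,5] = (9 - 4) / (5 - 4) = 5
q[2,3,4] = (5 - (-3)) / (4 - 2) = 4
q[3,4,5] = (5 - 5) / (5 - 3) = 0
q[2,3,4,5] = (0 - 4) / (5 - 2) = -4/3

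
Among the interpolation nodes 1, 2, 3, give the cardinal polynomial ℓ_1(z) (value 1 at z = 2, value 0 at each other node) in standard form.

ℓ_1(z) = -z^2 + 4z - 3

ℓ_1(z) = (z - 1)(z - 3) / [(1)·(-1)]
       = (z^2 - 4z + 3) / (-1)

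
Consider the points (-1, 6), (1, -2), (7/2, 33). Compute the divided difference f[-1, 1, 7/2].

f[-1,1] = (-2 - 6) / (1 - (-1)) = -4
f[1,7/2] = (33 - (-2)) / (7/2 - 1) = 14
f[-1,1,7/2] = (14 - (-4)) / (7/2 - (-1)) = 4

4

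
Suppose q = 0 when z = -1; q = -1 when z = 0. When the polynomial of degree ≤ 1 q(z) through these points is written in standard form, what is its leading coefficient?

-1

The leading coefficient equals the top divided difference q[-1,0].
q[-1,0] = (-1 - 0) / (0 - (-1)) = -1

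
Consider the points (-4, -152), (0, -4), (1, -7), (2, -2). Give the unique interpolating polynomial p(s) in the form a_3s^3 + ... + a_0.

p(s) = 2s^3 - 2s^2 - 3s - 4

Build the Lagrange basis polynomials:
L_0(s) = s(s - 1)(s - 2) / [-120] = -(1/120)s^3 + (1/40)s^2 - (1/60)s
L_1(s) = (s + 4)(s - 1)(s - 2) / [8] = (1/8)s^3 + (1/8)s^2 - (5/4)s + 1
L_2(s) = (s + 4)s(s - 2) / [-5] = -(1/5)s^3 - (2/5)s^2 + (8/5)s
L_3(s) = (s + 4)s(s - 1) / [12] = (1/12)s^3 + (1/4)s^2 - (1/3)s
p(s) = (-152)·L_0 + (-4)·L_1 + (-7)·L_2 + (-2)·L_3
  (-152)·L_0(s) = (19/15)s^3 - (19/5)s^2 + (38/15)s
  (-4)·L_1(s) = -(1/2)s^3 - (1/2)s^2 + 5s - 4
  (-7)·L_2(s) = (7/5)s^3 + (14/5)s^2 - (56/5)s
  (-2)·L_3(s) = -(1/6)s^3 - (1/2)s^2 + (2/3)s
Adding term by term: 2s^3 - 2s^2 - 3s - 4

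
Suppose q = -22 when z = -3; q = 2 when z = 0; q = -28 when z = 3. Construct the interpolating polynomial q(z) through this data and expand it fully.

L_0(z) = z(z - 3) / [18] = (1/18)z^2 - (1/6)z
L_1(z) = (z + 3)(z - 3) / [-9] = -(1/9)z^2 + 1
L_2(z) = (z + 3)z / [18] = (1/18)z^2 + (1/6)z
q(z) = (-22)·L_0 + 2·L_1 + (-28)·L_2
  (-22)·L_0(z) = -(11/9)z^2 + (11/3)z
  2·L_1(z) = -(2/9)z^2 + 2
  (-28)·L_2(z) = -(14/9)z^2 - (14/3)z
Adding term by term: -3z^2 - z + 2

q(z) = -3z^2 - z + 2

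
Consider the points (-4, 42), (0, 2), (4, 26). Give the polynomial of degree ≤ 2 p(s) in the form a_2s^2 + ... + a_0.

Build the Lagrange basis polynomials:
L_0(s) = s(s - 4) / [32] = (1/32)s^2 - (1/8)s
L_1(s) = (s + 4)(s - 4) / [-16] = -(1/16)s^2 + 1
L_2(s) = (s + 4)s / [32] = (1/32)s^2 + (1/8)s
p(s) = 42·L_0 + 2·L_1 + 26·L_2
  42·L_0(s) = (21/16)s^2 - (21/4)s
  2·L_1(s) = -(1/8)s^2 + 2
  26·L_2(s) = (13/16)s^2 + (13/4)s
Adding term by term: 2s^2 - 2s + 2

p(s) = 2s^2 - 2s + 2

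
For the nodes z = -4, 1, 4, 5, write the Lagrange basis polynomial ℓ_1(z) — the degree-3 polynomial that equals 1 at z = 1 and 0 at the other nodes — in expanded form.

ℓ_1(z) = (1/60)z^3 - (1/12)z^2 - (4/15)z + 4/3

ℓ_1(z) = (z + 4)(z - 4)(z - 5) / [(5)·(-3)·(-4)]
       = (z^3 - 5z^2 - 16z + 80) / (60)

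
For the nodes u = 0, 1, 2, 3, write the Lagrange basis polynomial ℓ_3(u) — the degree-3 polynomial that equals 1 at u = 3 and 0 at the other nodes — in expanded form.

ℓ_3(u) = u(u - 1)(u - 2) / [(3)·(2)·(1)]
       = (u^3 - 3u^2 + 2u) / (6)

ℓ_3(u) = (1/6)u^3 - (1/2)u^2 + (1/3)u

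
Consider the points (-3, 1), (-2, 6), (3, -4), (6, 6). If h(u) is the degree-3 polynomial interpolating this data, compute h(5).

-41/27

Evaluate each Lagrange basis at u = 5:
L_0(5) = (7)·(2)·(-1)/[(-1)·(-6)·(-9)] = 7/27
L_1(5) = (8)·(2)·(-1)/[(1)·(-5)·(-8)] = -2/5
L_2(5) = (8)·(7)·(-1)/[(6)·(5)·(-3)] = 28/45
L_3(5) = (8)·(7)·(2)/[(9)·(8)·(3)] = 14/27
Sum: 1·(7/27) + 6·(-2/5) + (-4)·(28/45) + 6·(14/27) = -41/27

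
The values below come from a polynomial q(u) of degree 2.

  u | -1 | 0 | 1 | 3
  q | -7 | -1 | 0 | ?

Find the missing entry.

The 3 known values determine q uniquely (degree ≤ 2).
L_0(3) = (3)·(2)/[(-1)·(-2)] = 3
L_1(3) = (4)·(2)/[(1)·(-1)] = -8
L_2(3) = (4)·(3)/[(2)·(1)] = 6
Sum: (-7)·(3) + (-1)·(-8) + 0 = -13

-13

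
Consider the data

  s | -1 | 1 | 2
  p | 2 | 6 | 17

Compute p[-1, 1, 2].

3

p[-1,1] = (6 - 2) / (1 - (-1)) = 2
p[1,2] = (17 - 6) / (2 - 1) = 11
p[-1,1,2] = (11 - 2) / (2 - (-1)) = 3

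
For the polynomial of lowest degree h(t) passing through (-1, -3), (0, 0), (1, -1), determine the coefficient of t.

1

L_0(t) = t(t - 1) / [2] = (1/2)t^2 - (1/2)t
L_1(t) = (t + 1)(t - 1) / [-1] = -t^2 + 1
L_2(t) = (t + 1)t / [2] = (1/2)t^2 + (1/2)t
h(t) = (-3)·L_0 + 0·L_1 + (-1)·L_2
Only the coefficient of t is needed; take it from each L_i and combine:
(-3)·(-1/2) + 0·(0) + (-1)·(1/2) = 1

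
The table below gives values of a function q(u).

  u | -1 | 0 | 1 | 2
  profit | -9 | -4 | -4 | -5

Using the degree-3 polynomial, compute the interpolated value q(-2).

-23

Using Newton's divided-difference form:
q[-1,0] = (-4 - (-9)) / (0 - (-1)) = 5
q[0,1] = (-4 - (-4)) / (1 - 0) = 0
q[1,2] = (-5 - (-4)) / (2 - 1) = -1
q[-1,0,1] = (0 - 5) / (1 - (-1)) = -5/2
q[0,1,2] = (-1 - 0) / (2 - 0) = -1/2
q[-1,0,1,2] = (-1/2 - (-5/2)) / (2 - (-1)) = 2/3
q(-2) = -9 + 5·(-1) + (-5/2)·(-1)·(-2) + (2/3)·(-1)·(-2)·(-3) = -23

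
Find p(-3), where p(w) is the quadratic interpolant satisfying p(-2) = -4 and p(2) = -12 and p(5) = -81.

-17

Using Newton's divided-difference form:
p[-2,2] = (-12 - (-4)) / (2 - (-2)) = -2
p[2,5] = (-81 - (-12)) / (5 - 2) = -23
p[-2,2,5] = (-23 - (-2)) / (5 - (-2)) = -3
p(-3) = -4 + (-2)·(-1) + (-3)·(-1)·(-5) = -17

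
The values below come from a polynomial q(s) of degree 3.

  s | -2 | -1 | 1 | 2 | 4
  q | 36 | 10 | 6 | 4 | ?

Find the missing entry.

The 4 known values determine q uniquely (degree ≤ 3).
Evaluate each Lagrange basis at s = 4:
L_0(4) = (5)·(3)·(2)/[(-1)·(-3)·(-4)] = -5/2
L_1(4) = (6)·(3)·(2)/[(1)·(-2)·(-3)] = 6
L_2(4) = (6)·(5)·(2)/[(3)·(2)·(-1)] = -10
L_3(4) = (6)·(5)·(3)/[(4)·(3)·(1)] = 15/2
Sum: 36·(-5/2) + 10·(6) + 6·(-10) + 4·(15/2) = -60

-60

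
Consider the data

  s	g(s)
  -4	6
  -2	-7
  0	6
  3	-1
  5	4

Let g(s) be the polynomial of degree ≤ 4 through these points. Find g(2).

493/105

Using Newton's divided-difference form:
g[-4,-2] = (-7 - 6) / (-2 - (-4)) = -13/2
g[-2,0] = (6 - (-7)) / (0 - (-2)) = 13/2
g[0,3] = (-1 - 6) / (3 - 0) = -7/3
g[3,5] = (4 - (-1)) / (5 - 3) = 5/2
g[-4,-2,0] = (13/2 - (-13/2)) / (0 - (-4)) = 13/4
g[-2,0,3] = (-7/3 - 13/2) / (3 - (-2)) = -53/30
g[0,3,5] = (5/2 - (-7/3)) / (5 - 0) = 29/30
g[-4,-2,0,3] = (-53/30 - 13/4) / (3 - (-4)) = -43/60
g[-2,0,3,5] = (29/30 - (-53/30)) / (5 - (-2)) = 41/105
g[-4,-2,0,3,5] = (41/105 - (-43/60)) / (5 - (-4)) = 31/252
g(2) = 6 + (-13/2)·(6) + (13/4)·(6)·(4) + (-43/60)·(6)·(4)·(2) + (31/252)·(6)·(4)·(2)·(-1) = 493/105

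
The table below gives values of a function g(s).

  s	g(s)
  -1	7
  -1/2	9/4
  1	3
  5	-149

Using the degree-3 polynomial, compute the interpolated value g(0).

Evaluate each Lagrange basis at s = 0:
L_0(0) = (1/2)·(-1)·(-5)/[(-1/2)·(-2)·(-6)] = -5/12
L_1(0) = (1)·(-1)·(-5)/[(1/2)·(-3/2)·(-11/2)] = 40/33
L_2(0) = (1)·(1/2)·(-5)/[(2)·(3/2)·(-4)] = 5/24
L_3(0) = (1)·(1/2)·(-1)/[(6)·(11/2)·(4)] = -1/264
Sum: 7·(-5/12) + 9/4·(40/33) + 3·(5/24) + (-149)·(-1/264) = 1

1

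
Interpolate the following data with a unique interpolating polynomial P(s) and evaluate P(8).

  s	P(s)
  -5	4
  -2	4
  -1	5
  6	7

127/308

Using Newton's divided-difference form:
P[-5,-2] = (4 - 4) / (-2 - (-5)) = 0
P[-2,-1] = (5 - 4) / (-1 - (-2)) = 1
P[-1,6] = (7 - 5) / (6 - (-1)) = 2/7
P[-5,-2,-1] = (1 - 0) / (-1 - (-5)) = 1/4
P[-2,-1,6] = (2/7 - 1) / (6 - (-2)) = -5/56
P[-5,-2,-1,6] = (-5/56 - 1/4) / (6 - (-5)) = -19/616
P(8) = 4 + 0·(13) + (1/4)·(13)·(10) + (-19/616)·(13)·(10)·(9) = 127/308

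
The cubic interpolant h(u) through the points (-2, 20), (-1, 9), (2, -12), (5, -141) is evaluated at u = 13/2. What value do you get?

-2373/8

L_0(13/2) = (15/2)·(9/2)·(3/2)/[(-1)·(-4)·(-7)] = -405/224
L_1(13/2) = (17/2)·(9/2)·(3/2)/[(1)·(-3)·(-6)] = 51/16
L_2(13/2) = (17/2)·(15/2)·(3/2)/[(4)·(3)·(-3)] = -85/32
L_3(13/2) = (17/2)·(15/2)·(9/2)/[(7)·(6)·(3)] = 255/112
Sum: 20·(-405/224) + 9·(51/16) + (-12)·(-85/32) + (-141)·(255/112) = -2373/8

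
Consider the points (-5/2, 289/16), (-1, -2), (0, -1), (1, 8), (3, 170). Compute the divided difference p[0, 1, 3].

24

p[0,1] = (8 - (-1)) / (1 - 0) = 9
p[1,3] = (170 - 8) / (3 - 1) = 81
p[0,1,3] = (81 - 9) / (3 - 0) = 24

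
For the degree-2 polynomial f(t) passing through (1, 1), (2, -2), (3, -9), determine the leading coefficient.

-2

L_0(t) = (t - 2)(t - 3) / [2] = (1/2)t^2 - (5/2)t + 3
L_1(t) = (t - 1)(t - 3) / [-1] = -t^2 + 4t - 3
L_2(t) = (t - 1)(t - 2) / [2] = (1/2)t^2 - (3/2)t + 1
f(t) = 1·L_0 + (-2)·L_1 + (-9)·L_2
Only the coefficient of t^2 is needed; take it from each L_i and combine:
1·(1/2) + (-2)·(-1) + (-9)·(1/2) = -2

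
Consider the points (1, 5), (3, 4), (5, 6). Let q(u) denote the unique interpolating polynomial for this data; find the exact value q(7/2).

Using Newton's divided-difference form:
q[1,3] = (4 - 5) / (3 - 1) = -1/2
q[3,5] = (6 - 4) / (5 - 3) = 1
q[1,3,5] = (1 - (-1/2)) / (5 - 1) = 3/8
q(7/2) = 5 + (-1/2)·(5/2) + (3/8)·(5/2)·(1/2) = 135/32

135/32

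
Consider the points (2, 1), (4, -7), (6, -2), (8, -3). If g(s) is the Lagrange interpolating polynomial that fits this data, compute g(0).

41

Evaluate each Lagrange basis at s = 0:
L_0(0) = (-4)·(-6)·(-8)/[(-2)·(-4)·(-6)] = 4
L_1(0) = (-2)·(-6)·(-8)/[(2)·(-2)·(-4)] = -6
L_2(0) = (-2)·(-4)·(-8)/[(4)·(2)·(-2)] = 4
L_3(0) = (-2)·(-4)·(-6)/[(6)·(4)·(2)] = -1
Sum: 1·(4) + (-7)·(-6) + (-2)·(4) + (-3)·(-1) = 41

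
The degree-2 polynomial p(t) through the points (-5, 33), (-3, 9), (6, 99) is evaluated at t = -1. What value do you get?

1

L_0(-1) = (2)·(-7)/[(-2)·(-11)] = -7/11
L_1(-1) = (4)·(-7)/[(2)·(-9)] = 14/9
L_2(-1) = (4)·(2)/[(11)·(9)] = 8/99
Sum: 33·(-7/11) + 9·(14/9) + 99·(8/99) = 1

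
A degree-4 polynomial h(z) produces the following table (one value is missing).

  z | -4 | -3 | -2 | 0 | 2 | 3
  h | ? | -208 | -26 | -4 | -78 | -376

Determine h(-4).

The 5 known values determine h uniquely (degree ≤ 4).
Evaluate each Lagrange basis at z = -4:
L_0(-4) = (-2)·(-4)·(-6)·(-7)/[(-1)·(-3)·(-5)·(-6)] = 56/15
L_1(-4) = (-1)·(-4)·(-6)·(-7)/[(1)·(-2)·(-4)·(-5)] = -21/5
L_2(-4) = (-1)·(-2)·(-6)·(-7)/[(3)·(2)·(-2)·(-3)] = 7/3
L_3(-4) = (-1)·(-2)·(-4)·(-7)/[(5)·(4)·(2)·(-1)] = -7/5
L_4(-4) = (-1)·(-2)·(-4)·(-6)/[(6)·(5)·(3)·(1)] = 8/15
Sum: (-208)·(56/15) + (-26)·(-21/5) + (-4)·(7/3) + (-78)·(-7/5) + (-376)·(8/15) = -768

-768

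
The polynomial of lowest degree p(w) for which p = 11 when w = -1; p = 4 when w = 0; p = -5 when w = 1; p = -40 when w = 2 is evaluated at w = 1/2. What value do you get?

L_0(1/2) = (1/2)·(-1/2)·(-3/2)/[(-1)·(-2)·(-3)] = -1/16
L_1(1/2) = (3/2)·(-1/2)·(-3/2)/[(1)·(-1)·(-2)] = 9/16
L_2(1/2) = (3/2)·(1/2)·(-3/2)/[(2)·(1)·(-1)] = 9/16
L_3(1/2) = (3/2)·(1/2)·(-1/2)/[(3)·(2)·(1)] = -1/16
Sum: 11·(-1/16) + 4·(9/16) + (-5)·(9/16) + (-40)·(-1/16) = 5/4

5/4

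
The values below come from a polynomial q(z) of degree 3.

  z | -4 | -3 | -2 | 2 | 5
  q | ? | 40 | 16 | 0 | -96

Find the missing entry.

The 4 known values determine q uniquely (degree ≤ 3).
Evaluate each Lagrange basis at z = -4:
L_0(-4) = (-2)·(-6)·(-9)/[(-1)·(-5)·(-8)] = 27/10
L_1(-4) = (-1)·(-6)·(-9)/[(1)·(-4)·(-7)] = -27/14
L_2(-4) = (-1)·(-2)·(-9)/[(5)·(4)·(-3)] = 3/10
L_3(-4) = (-1)·(-2)·(-6)/[(8)·(7)·(3)] = -1/14
Sum: 40·(27/10) + 16·(-27/14) + 0 + (-96)·(-1/14) = 84

84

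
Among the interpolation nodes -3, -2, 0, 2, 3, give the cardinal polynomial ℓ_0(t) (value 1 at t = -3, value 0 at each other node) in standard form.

ℓ_0(t) = (t + 2)t(t - 2)(t - 3) / [(-1)·(-3)·(-5)·(-6)]
       = (t^4 - 3t^3 - 4t^2 + 12t) / (90)

ℓ_0(t) = (1/90)t^4 - (1/30)t^3 - (2/45)t^2 + (2/15)t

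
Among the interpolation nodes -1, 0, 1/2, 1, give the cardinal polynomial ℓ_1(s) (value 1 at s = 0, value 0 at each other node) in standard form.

ℓ_1(s) = (s + 1)(s - 1/2)(s - 1) / [(1)·(-1/2)·(-1)]
       = (s^3 - (1/2)s^2 - s + 1/2) / (1/2)

ℓ_1(s) = 2s^3 - s^2 - 2s + 1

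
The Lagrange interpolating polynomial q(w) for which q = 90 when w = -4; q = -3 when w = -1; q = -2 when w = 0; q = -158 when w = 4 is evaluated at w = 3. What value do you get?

Evaluate each Lagrange basis at w = 3:
L_0(3) = (4)·(3)·(-1)/[(-3)·(-4)·(-8)] = 1/8
L_1(3) = (7)·(3)·(-1)/[(3)·(-1)·(-5)] = -7/5
L_2(3) = (7)·(4)·(-1)/[(4)·(1)·(-4)] = 7/4
L_3(3) = (7)·(4)·(3)/[(8)·(5)·(4)] = 21/40
Sum: 90·(1/8) + (-3)·(-7/5) + (-2)·(7/4) + (-158)·(21/40) = -71

-71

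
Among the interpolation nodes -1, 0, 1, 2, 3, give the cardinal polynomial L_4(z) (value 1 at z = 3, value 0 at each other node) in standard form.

L_4(z) = (z + 1)z(z - 1)(z - 2) / [(4)·(3)·(2)·(1)]
       = (z^4 - 2z^3 - z^2 + 2z) / (24)

L_4(z) = (1/24)z^4 - (1/12)z^3 - (1/24)z^2 + (1/12)z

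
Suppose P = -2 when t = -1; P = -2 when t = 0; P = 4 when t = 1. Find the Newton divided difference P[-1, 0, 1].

3

P[-1,0] = (-2 - (-2)) / (0 - (-1)) = 0
P[0,1] = (4 - (-2)) / (1 - 0) = 6
P[-1,0,1] = (6 - 0) / (1 - (-1)) = 3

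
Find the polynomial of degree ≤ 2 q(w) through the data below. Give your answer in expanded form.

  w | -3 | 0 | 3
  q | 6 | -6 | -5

q(w) = (13/18)w^2 - (11/6)w - 6

Newton's divided differences:
q[-3,0] = (-6 - 6) / (0 - (-3)) = -4
q[0,3] = (-5 - (-6)) / (3 - 0) = 1/3
q[-3,0,3] = (1/3 - (-4)) / (3 - (-3)) = 13/18
q(w) = 6 + (-4)·(w + 3) + (13/18)·(w + 3)w
Expanding: q(w) = (13/18)w^2 - (11/6)w - 6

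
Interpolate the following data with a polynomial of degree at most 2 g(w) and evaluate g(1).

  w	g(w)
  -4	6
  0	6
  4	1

167/32

L_0(1) = (1)·(-3)/[(-4)·(-8)] = -3/32
L_1(1) = (5)·(-3)/[(4)·(-4)] = 15/16
L_2(1) = (5)·(1)/[(8)·(4)] = 5/32
Sum: 6·(-3/32) + 6·(15/16) + 1·(5/32) = 167/32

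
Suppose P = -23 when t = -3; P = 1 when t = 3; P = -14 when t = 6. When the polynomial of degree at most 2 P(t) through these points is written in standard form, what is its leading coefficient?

-1

The leading coefficient equals the top divided difference P[-3,3,6].
P[-3,3] = (1 - (-23)) / (3 - (-3)) = 4
P[3,6] = (-14 - 1) / (6 - 3) = -5
P[-3,3,6] = (-5 - 4) / (6 - (-3)) = -1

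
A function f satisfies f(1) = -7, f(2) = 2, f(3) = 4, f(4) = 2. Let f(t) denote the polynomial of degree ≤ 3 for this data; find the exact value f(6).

Evaluate each Lagrange basis at t = 6:
L_0(6) = (4)·(3)·(2)/[(-1)·(-2)·(-3)] = -4
L_1(6) = (5)·(3)·(2)/[(1)·(-1)·(-2)] = 15
L_2(6) = (5)·(4)·(2)/[(2)·(1)·(-1)] = -20
L_3(6) = (5)·(4)·(3)/[(3)·(2)·(1)] = 10
Sum: (-7)·(-4) + 2·(15) + 4·(-20) + 2·(10) = -2

-2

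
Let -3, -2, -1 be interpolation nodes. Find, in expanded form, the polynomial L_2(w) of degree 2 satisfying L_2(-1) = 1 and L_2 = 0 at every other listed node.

L_2(w) = (w + 3)(w + 2) / [(2)·(1)]
       = (w^2 + 5w + 6) / (2)

L_2(w) = (1/2)w^2 + (5/2)w + 3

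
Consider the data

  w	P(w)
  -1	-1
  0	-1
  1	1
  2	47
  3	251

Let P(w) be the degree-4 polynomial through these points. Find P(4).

Evaluate each Lagrange basis at w = 4:
L_0(4) = (4)·(3)·(2)·(1)/[(-1)·(-2)·(-3)·(-4)] = 1
L_1(4) = (5)·(3)·(2)·(1)/[(1)·(-1)·(-2)·(-3)] = -5
L_2(4) = (5)·(4)·(2)·(1)/[(2)·(1)·(-1)·(-2)] = 10
L_3(4) = (5)·(4)·(3)·(1)/[(3)·(2)·(1)·(-1)] = -10
L_4(4) = (5)·(4)·(3)·(2)/[(4)·(3)·(2)·(1)] = 5
Sum: (-1)·(1) + (-1)·(-5) + 1·(10) + 47·(-10) + 251·(5) = 799

799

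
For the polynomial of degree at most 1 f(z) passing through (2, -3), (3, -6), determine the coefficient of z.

-3

L_0(z) = (z - 3) / [-1] = -z + 3
L_1(z) = (z - 2) / [1] = z - 2
f(z) = (-3)·L_0 + (-6)·L_1
Only the coefficient of z is needed; take it from each L_i and combine:
(-3)·(-1) + (-6)·(1) = -3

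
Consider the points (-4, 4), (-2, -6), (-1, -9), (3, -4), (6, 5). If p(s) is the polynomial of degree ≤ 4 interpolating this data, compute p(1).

L_0(1) = (3)·(2)·(-2)·(-5)/[(-2)·(-3)·(-7)·(-10)] = 1/7
L_1(1) = (5)·(2)·(-2)·(-5)/[(2)·(-1)·(-5)·(-8)] = -5/4
L_2(1) = (5)·(3)·(-2)·(-5)/[(3)·(1)·(-4)·(-7)] = 25/14
L_3(1) = (5)·(3)·(2)·(-5)/[(7)·(5)·(4)·(-3)] = 5/14
L_4(1) = (5)·(3)·(2)·(-2)/[(10)·(8)·(7)·(3)] = -1/28
Sum: 4·(1/7) + (-6)·(-5/4) + (-9)·(25/14) + (-4)·(5/14) + 5·(-1/28) = -269/28

-269/28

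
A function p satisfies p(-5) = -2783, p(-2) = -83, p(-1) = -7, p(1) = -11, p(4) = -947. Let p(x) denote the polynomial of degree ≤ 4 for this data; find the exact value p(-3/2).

Using Newton's divided-difference form:
p[-5,-2] = (-83 - (-2783)) / (-2 - (-5)) = 900
p[-2,-1] = (-7 - (-83)) / (-1 - (-2)) = 76
p[-1,1] = (-11 - (-7)) / (1 - (-1)) = -2
p[1,4] = (-947 - (-11)) / (4 - 1) = -312
p[-5,-2,-1] = (76 - 900) / (-1 - (-5)) = -206
p[-2,-1,1] = (-2 - 76) / (1 - (-2)) = -26
p[-1,1,4] = (-312 - (-2)) / (4 - (-1)) = -62
p[-5,-2,-1,1] = (-26 - (-206)) / (1 - (-5)) = 30
p[-2,-1,1,4] = (-62 - (-26)) / (4 - (-2)) = -6
p[-5,-2,-1,1,4] = (-6 - 30) / (4 - (-5)) = -4
p(-3/2) = -2783 + 900·(7/2) + (-206)·(7/2)·(1/2) + 30·(7/2)·(1/2)·(-1/2) + (-4)·(7/2)·(1/2)·(-1/2)·(-5/2) = -57/2

-57/2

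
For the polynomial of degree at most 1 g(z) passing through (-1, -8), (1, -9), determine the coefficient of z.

The leading coefficient equals the top divided difference g[-1,1].
g[-1,1] = (-9 - (-8)) / (1 - (-1)) = -1/2

-1/2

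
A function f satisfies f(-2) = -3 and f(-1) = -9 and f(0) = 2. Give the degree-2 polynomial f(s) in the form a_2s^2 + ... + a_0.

Build the Lagrange basis polynomials:
L_0(s) = (s + 1)s / [2] = (1/2)s^2 + (1/2)s
L_1(s) = (s + 2)s / [-1] = -s^2 - 2s
L_2(s) = (s + 2)(s + 1) / [2] = (1/2)s^2 + (3/2)s + 1
f(s) = (-3)·L_0 + (-9)·L_1 + 2·L_2
  (-3)·L_0(s) = -(3/2)s^2 - (3/2)s
  (-9)·L_1(s) = 9s^2 + 18s
  2·L_2(s) = s^2 + 3s + 2
Adding term by term: (17/2)s^2 + (39/2)s + 2

f(s) = (17/2)s^2 + (39/2)s + 2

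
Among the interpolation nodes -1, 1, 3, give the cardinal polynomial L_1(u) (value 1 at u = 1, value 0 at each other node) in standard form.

L_1(u) = (u + 1)(u - 3) / [(2)·(-2)]
       = (u^2 - 2u - 3) / (-4)

L_1(u) = -(1/4)u^2 + (1/2)u + 3/4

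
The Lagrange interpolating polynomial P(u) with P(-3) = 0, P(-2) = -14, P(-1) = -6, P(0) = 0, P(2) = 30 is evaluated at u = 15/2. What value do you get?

62685/16

Evaluate each Lagrange basis at u = 15/2:
L_0(15/2) = (19/2)·(17/2)·(15/2)·(11/2)/[(-1)·(-2)·(-3)·(-5)] = 3553/32
L_1(15/2) = (21/2)·(17/2)·(15/2)·(11/2)/[(1)·(-1)·(-2)·(-4)] = -58905/128
L_2(15/2) = (21/2)·(19/2)·(15/2)·(11/2)/[(2)·(1)·(-1)·(-3)] = 21945/32
L_3(15/2) = (21/2)·(19/2)·(17/2)·(11/2)/[(3)·(2)·(1)·(-2)] = -24871/64
L_4(15/2) = (21/2)·(19/2)·(17/2)·(15/2)/[(5)·(4)·(3)·(2)] = 6783/128
Sum: 0 + (-14)·(-58905/128) + (-6)·(21945/32) + 0 + 30·(6783/128) = 62685/16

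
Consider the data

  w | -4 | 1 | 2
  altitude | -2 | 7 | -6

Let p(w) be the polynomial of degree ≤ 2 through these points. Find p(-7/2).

Evaluate each Lagrange basis at w = -7/2:
L_0(-7/2) = (-9/2)·(-11/2)/[(-5)·(-6)] = 33/40
L_1(-7/2) = (1/2)·(-11/2)/[(5)·(-1)] = 11/20
L_2(-7/2) = (1/2)·(-9/2)/[(6)·(1)] = -3/8
Sum: (-2)·(33/40) + 7·(11/20) + (-6)·(-3/8) = 89/20

89/20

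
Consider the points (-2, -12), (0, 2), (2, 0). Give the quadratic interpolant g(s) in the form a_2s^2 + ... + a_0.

g(s) = -2s^2 + 3s + 2

L_0(s) = s(s - 2) / [8] = (1/8)s^2 - (1/4)s
L_1(s) = (s + 2)(s - 2) / [-4] = -(1/4)s^2 + 1
L_2(s) = (s + 2)s / [8] = (1/8)s^2 + (1/4)s
g(s) = (-12)·L_0 + 2·L_1 + 0·L_2
  (-12)·L_0(s) = -(3/2)s^2 + 3s
  2·L_1(s) = -(1/2)s^2 + 2
  0·L_2(s) = 0
Adding term by term: -2s^2 + 3s + 2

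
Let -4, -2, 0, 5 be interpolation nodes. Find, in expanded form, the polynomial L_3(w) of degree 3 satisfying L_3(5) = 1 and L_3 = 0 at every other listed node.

L_3(w) = (w + 4)(w + 2)w / [(9)·(7)·(5)]
       = (w^3 + 6w^2 + 8w) / (315)

L_3(w) = (1/315)w^3 + (2/105)w^2 + (8/315)w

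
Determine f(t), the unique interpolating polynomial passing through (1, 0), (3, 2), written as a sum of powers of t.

f(t) = t - 1

Build the Lagrange basis polynomials:
L_0(t) = (t - 3) / [-2] = -(1/2)t + 3/2
L_1(t) = (t - 1) / [2] = (1/2)t - 1/2
f(t) = 0·L_0 + 2·L_1
  0·L_0(t) = 0
  2·L_1(t) = t - 1
Adding term by term: t - 1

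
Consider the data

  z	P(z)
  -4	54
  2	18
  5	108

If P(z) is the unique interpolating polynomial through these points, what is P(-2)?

10

Using Newton's divided-difference form:
P[-4,2] = (18 - 54) / (2 - (-4)) = -6
P[2,5] = (108 - 18) / (5 - 2) = 30
P[-4,2,5] = (30 - (-6)) / (5 - (-4)) = 4
P(-2) = 54 + (-6)·(2) + 4·(2)·(-4) = 10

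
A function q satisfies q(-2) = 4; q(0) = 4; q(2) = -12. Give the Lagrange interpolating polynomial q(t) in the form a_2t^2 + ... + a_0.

Build the Lagrange basis polynomials:
L_0(t) = t(t - 2) / [8] = (1/8)t^2 - (1/4)t
L_1(t) = (t + 2)(t - 2) / [-4] = -(1/4)t^2 + 1
L_2(t) = (t + 2)t / [8] = (1/8)t^2 + (1/4)t
q(t) = 4·L_0 + 4·L_1 + (-12)·L_2
  4·L_0(t) = (1/2)t^2 - t
  4·L_1(t) = -t^2 + 4
  (-12)·L_2(t) = -(3/2)t^2 - 3t
Adding term by term: -2t^2 - 4t + 4

q(t) = -2t^2 - 4t + 4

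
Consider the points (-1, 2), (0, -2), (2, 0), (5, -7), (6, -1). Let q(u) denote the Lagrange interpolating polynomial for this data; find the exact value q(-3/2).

Evaluate each Lagrange basis at u = -3/2:
L_0(-3/2) = (-3/2)·(-7/2)·(-13/2)·(-15/2)/[(-1)·(-3)·(-6)·(-7)] = 65/32
L_1(-3/2) = (-1/2)·(-7/2)·(-13/2)·(-15/2)/[(1)·(-2)·(-5)·(-6)] = -91/64
L_2(-3/2) = (-1/2)·(-3/2)·(-13/2)·(-15/2)/[(3)·(2)·(-3)·(-4)] = 65/128
L_3(-3/2) = (-1/2)·(-3/2)·(-7/2)·(-15/2)/[(6)·(5)·(3)·(-1)] = -7/32
L_4(-3/2) = (-1/2)·(-3/2)·(-7/2)·(-13/2)/[(7)·(6)·(4)·(1)] = 13/128
Sum: 2·(65/32) + (-2)·(-91/64) + 0 + (-7)·(-7/32) + (-1)·(13/128) = 1067/128

1067/128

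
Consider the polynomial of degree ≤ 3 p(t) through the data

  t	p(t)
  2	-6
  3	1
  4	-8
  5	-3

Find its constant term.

Build the Lagrange basis polynomials:
L_0(t) = (t - 3)(t - 4)(t - 5) / [-6] = -(1/6)t^3 + 2t^2 - (47/6)t + 10
L_1(t) = (t - 2)(t - 4)(t - 5) / [2] = (1/2)t^3 - (11/2)t^2 + 19t - 20
L_2(t) = (t - 2)(t - 3)(t - 5) / [-2] = -(1/2)t^3 + 5t^2 - (31/2)t + 15
L_3(t) = (t - 2)(t - 3)(t - 4) / [6] = (1/6)t^3 - (3/2)t^2 + (13/3)t - 4
p(t) = (-6)·L_0 + 1·L_1 + (-8)·L_2 + (-3)·L_3
Only the constant term is needed; take it from each L_i and combine:
(-6)·(10) + 1·(-20) + (-8)·(15) + (-3)·(-4) = -188

-188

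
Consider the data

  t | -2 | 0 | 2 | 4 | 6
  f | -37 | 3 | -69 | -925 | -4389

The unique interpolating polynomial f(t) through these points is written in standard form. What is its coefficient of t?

0

Build the Lagrange basis polynomials:
L_0(t) = t(t - 2)(t - 4)(t - 6) / [384] = (1/384)t^4 - (1/32)t^3 + (11/96)t^2 - (1/8)t
L_1(t) = (t + 2)(t - 2)(t - 4)(t - 6) / [-96] = -(1/96)t^4 + (5/48)t^3 - (5/24)t^2 - (5/12)t + 1
L_2(t) = (t + 2)t(t - 4)(t - 6) / [64] = (1/64)t^4 - (1/8)t^3 + (1/16)t^2 + (3/4)t
L_3(t) = (t + 2)t(t - 2)(t - 6) / [-96] = -(1/96)t^4 + (1/16)t^3 + (1/24)t^2 - (1/4)t
L_4(t) = (t + 2)t(t - 2)(t - 4) / [384] = (1/384)t^4 - (1/96)t^3 - (1/96)t^2 + (1/24)t
f(t) = (-37)·L_0 + 3·L_1 + (-69)·L_2 + (-925)·L_3 + (-4389)·L_4
Only the coefficient of t is needed; take it from each L_i and combine:
(-37)·(-1/8) + 3·(-5/12) + (-69)·(3/4) + (-925)·(-1/4) + (-4389)·(1/24) = 0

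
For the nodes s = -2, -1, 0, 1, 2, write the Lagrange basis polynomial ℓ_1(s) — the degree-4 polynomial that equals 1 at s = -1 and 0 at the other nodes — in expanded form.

ℓ_1(s) = -(1/6)s^4 + (1/6)s^3 + (2/3)s^2 - (2/3)s

ℓ_1(s) = (s + 2)s(s - 1)(s - 2) / [(1)·(-1)·(-2)·(-3)]
       = (s^4 - s^3 - 4s^2 + 4s) / (-6)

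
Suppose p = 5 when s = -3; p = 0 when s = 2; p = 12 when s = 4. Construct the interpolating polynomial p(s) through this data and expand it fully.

Build the Lagrange basis polynomials:
L_0(s) = (s - 2)(s - 4) / [35] = (1/35)s^2 - (6/35)s + 8/35
L_1(s) = (s + 3)(s - 4) / [-10] = -(1/10)s^2 + (1/10)s + 6/5
L_2(s) = (s + 3)(s - 2) / [14] = (1/14)s^2 + (1/14)s - 3/7
p(s) = 5·L_0 + 0·L_1 + 12·L_2
  5·L_0(s) = (1/7)s^2 - (6/7)s + 8/7
  0·L_1(s) = 0
  12·L_2(s) = (6/7)s^2 + (6/7)s - 36/7
Adding term by term: s^2 - 4

p(s) = s^2 - 4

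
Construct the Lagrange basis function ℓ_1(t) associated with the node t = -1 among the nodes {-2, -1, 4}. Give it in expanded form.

ℓ_1(t) = -(1/5)t^2 + (2/5)t + 8/5

ℓ_1(t) = (t + 2)(t - 4) / [(1)·(-5)]
       = (t^2 - 2t - 8) / (-5)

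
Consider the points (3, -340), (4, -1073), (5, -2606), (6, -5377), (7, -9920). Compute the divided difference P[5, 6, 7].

P[5,6] = (-5377 - (-2606)) / (6 - 5) = -2771
P[6,7] = (-9920 - (-5377)) / (7 - 6) = -4543
P[5,6,7] = (-4543 - (-2771)) / (7 - 5) = -886

-886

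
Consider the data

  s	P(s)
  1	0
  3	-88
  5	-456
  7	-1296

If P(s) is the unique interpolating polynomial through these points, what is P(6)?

-805

Evaluate each Lagrange basis at s = 6:
L_0(6) = (3)·(1)·(-1)/[(-2)·(-4)·(-6)] = 1/16
L_1(6) = (5)·(1)·(-1)/[(2)·(-2)·(-4)] = -5/16
L_2(6) = (5)·(3)·(-1)/[(4)·(2)·(-2)] = 15/16
L_3(6) = (5)·(3)·(1)/[(6)·(4)·(2)] = 5/16
Sum: 0 + (-88)·(-5/16) + (-456)·(15/16) + (-1296)·(5/16) = -805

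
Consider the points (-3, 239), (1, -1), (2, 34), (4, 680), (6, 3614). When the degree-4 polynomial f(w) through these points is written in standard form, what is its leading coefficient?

The leading coefficient equals the top divided difference f[-3,1,2,4,6].
f[-3,1] = (-1 - 239) / (1 - (-3)) = -60
f[1,2] = (34 - (-1)) / (2 - 1) = 35
f[2,4] = (680 - 34) / (4 - 2) = 323
f[4,6] = (3614 - 680) / (6 - 4) = 1467
f[-3,1,2] = (35 - (-60)) / (2 - (-3)) = 19
f[1,2,4] = (323 - 35) / (4 - 1) = 96
f[2,4,6] = (1467 - 323) / (6 - 2) = 286
f[-3,1,2,4] = (96 - 19) / (4 - (-3)) = 11
f[1,2,4,6] = (286 - 96) / (6 - 1) = 38
f[-3,1,2,4,6] = (38 - 11) / (6 - (-3)) = 3

3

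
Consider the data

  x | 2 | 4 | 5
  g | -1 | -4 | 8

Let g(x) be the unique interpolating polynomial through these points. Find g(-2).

Evaluate each Lagrange basis at x = -2:
L_0(-2) = (-6)·(-7)/[(-2)·(-3)] = 7
L_1(-2) = (-4)·(-7)/[(2)·(-1)] = -14
L_2(-2) = (-4)·(-6)/[(3)·(1)] = 8
Sum: (-1)·(7) + (-4)·(-14) + 8·(8) = 113

113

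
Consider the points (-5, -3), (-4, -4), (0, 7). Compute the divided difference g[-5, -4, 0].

g[-5,-4] = (-4 - (-3)) / (-4 - (-5)) = -1
g[-4,0] = (7 - (-4)) / (0 - (-4)) = 11/4
g[-5,-4,0] = (11/4 - (-1)) / (0 - (-5)) = 3/4

3/4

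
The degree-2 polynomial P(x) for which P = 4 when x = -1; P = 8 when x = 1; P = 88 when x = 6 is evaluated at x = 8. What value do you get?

Using Newton's divided-difference form:
P[-1,1] = (8 - 4) / (1 - (-1)) = 2
P[1,6] = (88 - 8) / (6 - 1) = 16
P[-1,1,6] = (16 - 2) / (6 - (-1)) = 2
P(8) = 4 + 2·(9) + 2·(9)·(7) = 148

148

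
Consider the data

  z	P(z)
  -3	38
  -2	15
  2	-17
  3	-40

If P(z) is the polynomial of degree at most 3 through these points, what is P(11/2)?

Evaluate each Lagrange basis at z = 11/2:
L_0(11/2) = (15/2)·(7/2)·(5/2)/[(-1)·(-5)·(-6)] = -35/16
L_1(11/2) = (17/2)·(7/2)·(5/2)/[(1)·(-4)·(-5)] = 119/32
L_2(11/2) = (17/2)·(15/2)·(5/2)/[(5)·(4)·(-1)] = -255/32
L_3(11/2) = (17/2)·(15/2)·(7/2)/[(6)·(5)·(1)] = 119/16
Sum: 38·(-35/16) + 15·(119/32) + (-17)·(-255/32) + (-40)·(119/16) = -1515/8

-1515/8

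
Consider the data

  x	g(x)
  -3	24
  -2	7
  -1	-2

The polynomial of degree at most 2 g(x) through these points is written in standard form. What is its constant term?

-3

Build the Lagrange basis polynomials:
L_0(x) = (x + 2)(x + 1) / [2] = (1/2)x^2 + (3/2)x + 1
L_1(x) = (x + 3)(x + 1) / [-1] = -x^2 - 4x - 3
L_2(x) = (x + 3)(x + 2) / [2] = (1/2)x^2 + (5/2)x + 3
g(x) = 24·L_0 + 7·L_1 + (-2)·L_2
Only the constant term is needed; take it from each L_i and combine:
24·(1) + 7·(-3) + (-2)·(3) = -3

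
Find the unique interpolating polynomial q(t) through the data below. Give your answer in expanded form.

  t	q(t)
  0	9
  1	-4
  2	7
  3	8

L_0(t) = (t - 1)(t - 2)(t - 3) / [-6] = -(1/6)t^3 + t^2 - (11/6)t + 1
L_1(t) = t(t - 2)(t - 3) / [2] = (1/2)t^3 - (5/2)t^2 + 3t
L_2(t) = t(t - 1)(t - 3) / [-2] = -(1/2)t^3 + 2t^2 - (3/2)t
L_3(t) = t(t - 1)(t - 2) / [6] = (1/6)t^3 - (1/2)t^2 + (1/3)t
q(t) = 9·L_0 + (-4)·L_1 + 7·L_2 + 8·L_3
  9·L_0(t) = -(3/2)t^3 + 9t^2 - (33/2)t + 9
  (-4)·L_1(t) = -2t^3 + 10t^2 - 12t
  7·L_2(t) = -(7/2)t^3 + 14t^2 - (21/2)t
  8·L_3(t) = (4/3)t^3 - 4t^2 + (8/3)t
Adding term by term: -(17/3)t^3 + 29t^2 - (109/3)t + 9

q(t) = -(17/3)t^3 + 29t^2 - (109/3)t + 9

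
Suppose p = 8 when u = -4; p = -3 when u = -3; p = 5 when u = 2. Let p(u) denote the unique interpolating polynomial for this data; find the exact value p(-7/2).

79/40

L_0(-7/2) = (-1/2)·(-11/2)/[(-1)·(-6)] = 11/24
L_1(-7/2) = (1/2)·(-11/2)/[(1)·(-5)] = 11/20
L_2(-7/2) = (1/2)·(-1/2)/[(6)·(5)] = -1/120
Sum: 8·(11/24) + (-3)·(11/20) + 5·(-1/120) = 79/40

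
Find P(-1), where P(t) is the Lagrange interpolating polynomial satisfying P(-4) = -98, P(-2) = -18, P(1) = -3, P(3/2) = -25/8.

-5

L_0(-1) = (1)·(-2)·(-5/2)/[(-2)·(-5)·(-11/2)] = -1/11
L_1(-1) = (3)·(-2)·(-5/2)/[(2)·(-3)·(-7/2)] = 5/7
L_2(-1) = (3)·(1)·(-5/2)/[(5)·(3)·(-1/2)] = 1
L_3(-1) = (3)·(1)·(-2)/[(11/2)·(7/2)·(1/2)] = -48/77
Sum: (-98)·(-1/11) + (-18)·(5/7) + (-3)·(1) + (-25/8)·(-48/77) = -5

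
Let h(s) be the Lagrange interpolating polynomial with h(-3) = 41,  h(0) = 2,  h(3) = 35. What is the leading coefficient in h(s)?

L_0(s) = s(s - 3) / [18] = (1/18)s^2 - (1/6)s
L_1(s) = (s + 3)(s - 3) / [-9] = -(1/9)s^2 + 1
L_2(s) = (s + 3)s / [18] = (1/18)s^2 + (1/6)s
h(s) = 41·L_0 + 2·L_1 + 35·L_2
Only the coefficient of s^2 is needed; take it from each L_i and combine:
41·(1/18) + 2·(-1/9) + 35·(1/18) = 4

4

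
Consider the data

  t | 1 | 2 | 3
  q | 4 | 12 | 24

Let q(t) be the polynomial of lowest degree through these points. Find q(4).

Using Newton's divided-difference form:
q[1,2] = (12 - 4) / (2 - 1) = 8
q[2,3] = (24 - 12) / (3 - 2) = 12
q[1,2,3] = (12 - 8) / (3 - 1) = 2
q(4) = 4 + 8·(3) + 2·(3)·(2) = 40

40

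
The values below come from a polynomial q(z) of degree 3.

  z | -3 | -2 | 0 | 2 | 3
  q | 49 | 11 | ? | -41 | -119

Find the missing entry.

1

The 4 known values determine q uniquely (degree ≤ 3).
Evaluate each Lagrange basis at z = 0:
L_0(0) = (2)·(-2)·(-3)/[(-1)·(-5)·(-6)] = -2/5
L_1(0) = (3)·(-2)·(-3)/[(1)·(-4)·(-5)] = 9/10
L_2(0) = (3)·(2)·(-3)/[(5)·(4)·(-1)] = 9/10
L_3(0) = (3)·(2)·(-2)/[(6)·(5)·(1)] = -2/5
Sum: 49·(-2/5) + 11·(9/10) + (-41)·(9/10) + (-119)·(-2/5) = 1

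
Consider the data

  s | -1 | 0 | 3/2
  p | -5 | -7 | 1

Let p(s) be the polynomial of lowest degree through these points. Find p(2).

Evaluate each Lagrange basis at s = 2:
L_0(2) = (2)·(1/2)/[(-1)·(-5/2)] = 2/5
L_1(2) = (3)·(1/2)/[(1)·(-3/2)] = -1
L_2(2) = (3)·(2)/[(5/2)·(3/2)] = 8/5
Sum: (-5)·(2/5) + (-7)·(-1) + 1·(8/5) = 33/5

33/5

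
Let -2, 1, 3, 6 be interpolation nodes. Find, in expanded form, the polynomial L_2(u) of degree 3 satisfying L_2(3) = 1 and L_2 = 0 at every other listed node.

L_2(u) = (u + 2)(u - 1)(u - 6) / [(5)·(2)·(-3)]
       = (u^3 - 5u^2 - 8u + 12) / (-30)

L_2(u) = -(1/30)u^3 + (1/6)u^2 + (4/15)u - 2/5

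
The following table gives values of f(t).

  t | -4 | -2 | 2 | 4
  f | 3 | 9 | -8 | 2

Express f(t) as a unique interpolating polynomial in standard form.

L_0(t) = (t + 2)(t - 2)(t - 4) / [-96] = -(1/96)t^3 + (1/24)t^2 + (1/24)t - 1/6
L_1(t) = (t + 4)(t - 2)(t - 4) / [48] = (1/48)t^3 - (1/24)t^2 - (1/3)t + 2/3
L_2(t) = (t + 4)(t + 2)(t - 4) / [-48] = -(1/48)t^3 - (1/24)t^2 + (1/3)t + 2/3
L_3(t) = (t + 4)(t + 2)(t - 2) / [96] = (1/96)t^3 + (1/24)t^2 - (1/24)t - 1/6
f(t) = 3·L_0 + 9·L_1 + (-8)·L_2 + 2·L_3
  3·L_0(t) = -(1/32)t^3 + (1/8)t^2 + (1/8)t - 1/2
  9·L_1(t) = (3/16)t^3 - (3/8)t^2 - 3t + 6
  (-8)·L_2(t) = (1/6)t^3 + (1/3)t^2 - (8/3)t - 16/3
  2·L_3(t) = (1/48)t^3 + (1/12)t^2 - (1/12)t - 1/3
Adding term by term: (11/32)t^3 + (1/6)t^2 - (45/8)t - 1/6

f(t) = (11/32)t^3 + (1/6)t^2 - (45/8)t - 1/6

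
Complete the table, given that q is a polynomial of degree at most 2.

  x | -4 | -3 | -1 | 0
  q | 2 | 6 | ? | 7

17/2

The 3 known values determine q uniquely (degree ≤ 2).
L_0(-1) = (2)·(-1)/[(-1)·(-4)] = -1/2
L_1(-1) = (3)·(-1)/[(1)·(-3)] = 1
L_2(-1) = (3)·(2)/[(4)·(3)] = 1/2
Sum: 2·(-1/2) + 6·(1) + 7·(1/2) = 17/2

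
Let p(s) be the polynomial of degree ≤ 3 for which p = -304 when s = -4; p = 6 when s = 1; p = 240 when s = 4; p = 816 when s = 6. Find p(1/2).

2

Evaluate each Lagrange basis at s = 1/2:
L_0(1/2) = (-1/2)·(-7/2)·(-11/2)/[(-5)·(-8)·(-10)] = 77/3200
L_1(1/2) = (9/2)·(-7/2)·(-11/2)/[(5)·(-3)·(-5)] = 231/200
L_2(1/2) = (9/2)·(-1/2)·(-11/2)/[(8)·(3)·(-2)] = -33/128
L_3(1/2) = (9/2)·(-1/2)·(-7/2)/[(10)·(5)·(2)] = 63/800
Sum: (-304)·(77/3200) + 6·(231/200) + 240·(-33/128) + 816·(63/800) = 2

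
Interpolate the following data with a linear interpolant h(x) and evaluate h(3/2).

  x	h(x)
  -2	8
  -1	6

Evaluate each Lagrange basis at x = 3/2:
L_0(3/2) = (5/2)/[(-1)] = -5/2
L_1(3/2) = (7/2)/[(1)] = 7/2
Sum: 8·(-5/2) + 6·(7/2) = 1

1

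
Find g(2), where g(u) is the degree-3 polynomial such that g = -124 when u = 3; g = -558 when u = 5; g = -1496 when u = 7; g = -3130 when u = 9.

Using Newton's divided-difference form:
g[3,5] = (-558 - (-124)) / (5 - 3) = -217
g[5,7] = (-1496 - (-558)) / (7 - 5) = -469
g[7,9] = (-3130 - (-1496)) / (9 - 7) = -817
g[3,5,7] = (-469 - (-217)) / (7 - 3) = -63
g[5,7,9] = (-817 - (-469)) / (9 - 5) = -87
g[3,5,7,9] = (-87 - (-63)) / (9 - 3) = -4
g(2) = -124 + (-217)·(-1) + (-63)·(-1)·(-3) + (-4)·(-1)·(-3)·(-5) = -36

-36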